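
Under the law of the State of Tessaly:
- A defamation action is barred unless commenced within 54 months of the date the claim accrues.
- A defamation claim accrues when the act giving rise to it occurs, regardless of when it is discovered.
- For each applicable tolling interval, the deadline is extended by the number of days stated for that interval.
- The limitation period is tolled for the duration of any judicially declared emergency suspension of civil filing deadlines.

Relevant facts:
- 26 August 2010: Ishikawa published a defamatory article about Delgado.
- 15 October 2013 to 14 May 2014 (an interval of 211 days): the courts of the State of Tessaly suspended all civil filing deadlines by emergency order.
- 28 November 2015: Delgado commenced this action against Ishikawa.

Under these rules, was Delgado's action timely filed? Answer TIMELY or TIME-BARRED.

The claim accrued on 26 August 2010, when the wrongful act occurred.
54 months from 26 August 2010 is 26 February 2015.
The emergency suspension of filing deadlines from 15 October 2013 to 14 May 2014 tolled the period for 211 days, extending the deadline to 25 September 2015.
The 28 November 2015 filing falls after the 25 September 2015 deadline; the claim is time-barred.

TIME-BARRED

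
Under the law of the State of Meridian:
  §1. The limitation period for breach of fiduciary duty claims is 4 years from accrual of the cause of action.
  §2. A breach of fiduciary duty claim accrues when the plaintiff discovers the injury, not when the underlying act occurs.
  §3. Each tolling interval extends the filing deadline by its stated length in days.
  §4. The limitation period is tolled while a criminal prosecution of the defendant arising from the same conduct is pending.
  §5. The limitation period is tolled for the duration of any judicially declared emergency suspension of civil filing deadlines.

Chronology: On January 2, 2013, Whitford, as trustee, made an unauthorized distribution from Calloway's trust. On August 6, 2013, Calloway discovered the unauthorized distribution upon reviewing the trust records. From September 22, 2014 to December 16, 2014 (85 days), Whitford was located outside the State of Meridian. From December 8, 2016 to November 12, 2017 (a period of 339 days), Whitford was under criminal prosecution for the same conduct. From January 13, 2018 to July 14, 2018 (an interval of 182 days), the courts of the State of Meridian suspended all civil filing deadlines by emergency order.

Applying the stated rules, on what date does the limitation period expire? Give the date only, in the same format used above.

January 9, 2019

The claim did not accrue until Calloway discovered the injury on August 6, 2013; the January 2, 2013 act date does not start the clock under the stated rule.
Adding the 4 years base period to August 6, 2013 gives a deadline of August 6, 2017, before any tolling.
The pending criminal prosecution from December 8, 2016 to November 12, 2017 tolled the period for 339 days, extending the deadline to July 11, 2018.
Because the emergency suspension of filing deadlines ran from January 13, 2018 to July 14, 2018, the deadline is extended by 182 days to January 9, 2019.
The defendant's absence from the jurisdiction from September 22, 2014 to December 16, 2014 does not toll the period, because no stated rule makes the defendant's absence a tolling event.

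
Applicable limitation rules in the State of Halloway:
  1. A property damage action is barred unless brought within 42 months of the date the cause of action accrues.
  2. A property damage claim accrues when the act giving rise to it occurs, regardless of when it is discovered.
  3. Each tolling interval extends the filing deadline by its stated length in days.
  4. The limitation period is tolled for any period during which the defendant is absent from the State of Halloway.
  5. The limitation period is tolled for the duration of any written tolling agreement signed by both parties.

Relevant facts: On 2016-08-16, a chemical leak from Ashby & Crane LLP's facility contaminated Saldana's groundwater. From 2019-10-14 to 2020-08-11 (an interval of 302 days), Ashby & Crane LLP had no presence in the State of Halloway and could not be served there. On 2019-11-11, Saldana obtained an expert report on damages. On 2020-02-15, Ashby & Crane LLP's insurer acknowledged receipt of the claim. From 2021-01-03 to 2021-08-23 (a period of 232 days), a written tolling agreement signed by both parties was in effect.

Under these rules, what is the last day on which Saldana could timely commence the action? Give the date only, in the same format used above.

The limitation period began to run on 2016-08-16.
The untolled deadline — 42 months after 2016-08-16 — is 2020-02-16.
The defendant's absence from the jurisdiction from 2019-10-14 to 2020-08-11 tolled the period for 302 days, extending the deadline to 2020-12-14.
By the time the written tolling agreement began on 2021-01-03, the limitation period had already expired on 2020-12-14; that interval cannot revive it.
The other events in the timeline have no effect on the limitation period under the stated rules.

2020-12-14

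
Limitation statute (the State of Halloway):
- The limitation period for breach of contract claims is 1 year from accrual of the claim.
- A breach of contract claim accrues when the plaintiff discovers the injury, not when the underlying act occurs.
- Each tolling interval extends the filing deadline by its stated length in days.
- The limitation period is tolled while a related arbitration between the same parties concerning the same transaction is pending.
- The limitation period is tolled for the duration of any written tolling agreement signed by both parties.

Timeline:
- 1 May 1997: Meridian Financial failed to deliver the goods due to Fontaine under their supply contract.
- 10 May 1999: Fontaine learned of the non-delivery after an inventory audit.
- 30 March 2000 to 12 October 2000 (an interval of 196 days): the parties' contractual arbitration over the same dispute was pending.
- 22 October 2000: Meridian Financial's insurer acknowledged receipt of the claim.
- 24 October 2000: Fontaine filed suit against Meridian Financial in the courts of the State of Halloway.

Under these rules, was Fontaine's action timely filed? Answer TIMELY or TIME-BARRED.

Accrual is tied to discovery, so the period began on 10 May 1999 rather than on 1 May 1997 when the act occurred.
1 year from 10 May 1999 is 10 May 2000.
Because the pending related arbitration ran from 30 March 2000 to 12 October 2000, the deadline is extended by 196 days to 22 November 2000.
None of the other events listed affects the running of the period under the stated rules.
The 24 October 2000 filing precedes the 22 November 2000 deadline; the claim is timely.

TIMELY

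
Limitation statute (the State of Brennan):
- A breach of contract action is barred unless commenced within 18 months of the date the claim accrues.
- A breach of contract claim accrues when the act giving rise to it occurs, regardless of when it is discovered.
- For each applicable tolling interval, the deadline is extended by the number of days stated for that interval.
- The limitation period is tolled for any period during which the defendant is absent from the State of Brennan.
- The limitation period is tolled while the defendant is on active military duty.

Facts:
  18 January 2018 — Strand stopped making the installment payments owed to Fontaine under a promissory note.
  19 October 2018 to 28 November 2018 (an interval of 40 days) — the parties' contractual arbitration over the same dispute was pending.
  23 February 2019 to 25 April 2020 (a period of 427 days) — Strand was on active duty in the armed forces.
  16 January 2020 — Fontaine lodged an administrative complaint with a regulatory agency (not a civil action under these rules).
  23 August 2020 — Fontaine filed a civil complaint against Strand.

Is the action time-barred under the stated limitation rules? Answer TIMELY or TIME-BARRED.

The limitation period began to run on 18 January 2018.
The untolled deadline — 18 months after 18 January 2018 — is 18 July 2019.
Because the defendant's active military service ran from 23 February 2019 to 25 April 2020, the deadline is extended by 427 days to 17 September 2020.
No stated provision tolls the period for a pending arbitration, so the interval from 19 October 2018 to 28 November 2018 has no effect on the deadline.
Nothing else in the chronology tolls or restarts the period.
The 23 August 2020 filing precedes the 17 September 2020 deadline; the claim is timely.

TIMELY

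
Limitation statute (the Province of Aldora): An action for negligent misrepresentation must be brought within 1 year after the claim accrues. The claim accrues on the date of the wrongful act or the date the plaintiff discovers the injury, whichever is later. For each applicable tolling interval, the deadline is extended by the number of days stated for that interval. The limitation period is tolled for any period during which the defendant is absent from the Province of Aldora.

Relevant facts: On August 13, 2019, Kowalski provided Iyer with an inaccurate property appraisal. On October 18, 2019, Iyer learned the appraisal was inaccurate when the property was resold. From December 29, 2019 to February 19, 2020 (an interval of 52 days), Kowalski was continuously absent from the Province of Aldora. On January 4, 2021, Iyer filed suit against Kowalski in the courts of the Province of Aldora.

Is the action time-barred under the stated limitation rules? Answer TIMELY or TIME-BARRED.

TIME-BARRED

Because discovery on October 18, 2019 post-dates the August 13, 2019 act, accrual under the later-of rule falls on October 18, 2019.
Adding the 1 year base period to October 18, 2019 gives a deadline of October 18, 2020, before any tolling.
The defendant's absence from the jurisdiction from December 29, 2019 to February 19, 2020 tolled the period for 52 days, extending the deadline to December 9, 2020.
Iyer filed on January 4, 2021, after the December 9, 2020 deadline, so the action is time-barred.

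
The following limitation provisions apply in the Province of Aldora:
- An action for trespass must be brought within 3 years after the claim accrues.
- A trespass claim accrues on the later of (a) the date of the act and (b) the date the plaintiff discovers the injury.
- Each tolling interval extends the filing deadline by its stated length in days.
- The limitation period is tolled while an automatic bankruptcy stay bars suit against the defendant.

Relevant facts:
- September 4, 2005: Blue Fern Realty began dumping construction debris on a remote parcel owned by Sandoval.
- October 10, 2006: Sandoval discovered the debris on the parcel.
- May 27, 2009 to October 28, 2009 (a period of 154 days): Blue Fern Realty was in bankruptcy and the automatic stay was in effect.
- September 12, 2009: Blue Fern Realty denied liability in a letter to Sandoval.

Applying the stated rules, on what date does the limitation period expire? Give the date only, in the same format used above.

Taking the later of the act (September 4, 2005) and discovery (October 10, 2006), the claim accrued on October 10, 2006.
Adding the 3 years base period to October 10, 2006 gives a deadline of October 10, 2009, before any tolling.
Because the automatic bankruptcy stay ran from May 27, 2009 to October 28, 2009, the deadline is extended by 154 days to March 13, 2010.
Nothing else in the chronology tolls or restarts the period.

March 13, 2010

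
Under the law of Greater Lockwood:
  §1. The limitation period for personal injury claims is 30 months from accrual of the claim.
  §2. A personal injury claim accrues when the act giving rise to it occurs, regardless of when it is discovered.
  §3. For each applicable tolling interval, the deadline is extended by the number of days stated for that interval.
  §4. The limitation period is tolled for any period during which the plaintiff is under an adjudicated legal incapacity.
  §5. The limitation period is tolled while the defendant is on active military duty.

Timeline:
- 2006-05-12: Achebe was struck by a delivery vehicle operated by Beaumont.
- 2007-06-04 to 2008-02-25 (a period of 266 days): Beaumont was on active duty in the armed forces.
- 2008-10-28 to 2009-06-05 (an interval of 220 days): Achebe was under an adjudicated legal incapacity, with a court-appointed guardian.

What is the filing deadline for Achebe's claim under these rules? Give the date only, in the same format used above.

The claim accrued on 2006-05-12, when the wrongful act occurred.
Adding the 30 months base period to 2006-05-12 gives a deadline of 2008-11-12, before any tolling.
Because the defendant's active military service ran from 2007-06-04 to 2008-02-25, the deadline is extended by 266 days to 2009-08-05.
The period was tolled for 220 days by the plaintiff's legal incapacity (2008-10-28 to 2009-06-05), pushing the deadline to 2010-03-13.

2010-03-13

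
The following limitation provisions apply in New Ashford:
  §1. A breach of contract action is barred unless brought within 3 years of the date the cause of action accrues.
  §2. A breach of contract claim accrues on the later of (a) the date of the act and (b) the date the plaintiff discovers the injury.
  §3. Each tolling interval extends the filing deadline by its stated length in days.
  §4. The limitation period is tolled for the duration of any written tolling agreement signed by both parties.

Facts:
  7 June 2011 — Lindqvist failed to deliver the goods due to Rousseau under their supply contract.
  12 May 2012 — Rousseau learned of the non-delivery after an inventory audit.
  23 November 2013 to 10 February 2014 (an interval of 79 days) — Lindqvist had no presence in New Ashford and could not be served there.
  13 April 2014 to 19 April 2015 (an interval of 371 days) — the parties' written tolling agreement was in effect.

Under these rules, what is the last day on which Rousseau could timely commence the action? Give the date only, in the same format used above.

The claim accrued on 12 May 2012 — the later of the 7 June 2011 act and the 12 May 2012 discovery.
3 years from 12 May 2012 is 12 May 2015.
The written tolling agreement from 13 April 2014 to 19 April 2015 tolled the period for 371 days, extending the deadline to 17 May 2016.
Although the defendant's absence ran from 23 November 2013 to 10 February 2014, the stated rules do not make that a tolling event, so it is disregarded.

17 May 2016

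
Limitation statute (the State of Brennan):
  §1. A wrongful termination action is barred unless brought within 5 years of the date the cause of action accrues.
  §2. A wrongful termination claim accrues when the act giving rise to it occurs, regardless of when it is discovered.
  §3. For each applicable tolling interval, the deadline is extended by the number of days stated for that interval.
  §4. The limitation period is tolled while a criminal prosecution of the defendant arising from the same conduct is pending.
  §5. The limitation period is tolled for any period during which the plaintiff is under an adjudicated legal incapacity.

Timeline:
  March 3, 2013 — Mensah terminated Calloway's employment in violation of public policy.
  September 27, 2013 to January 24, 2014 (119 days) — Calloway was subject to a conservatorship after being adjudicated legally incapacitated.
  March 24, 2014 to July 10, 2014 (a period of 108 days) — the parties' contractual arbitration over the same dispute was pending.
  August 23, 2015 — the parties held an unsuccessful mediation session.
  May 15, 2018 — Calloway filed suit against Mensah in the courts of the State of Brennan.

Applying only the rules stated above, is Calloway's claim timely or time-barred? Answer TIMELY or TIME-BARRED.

The limitation period began to run on March 3, 2013.
Adding the 5 years base period to March 3, 2013 gives a deadline of March 3, 2018, before any tolling.
The period was tolled for 119 days by the plaintiff's legal incapacity (September 27, 2013 to January 24, 2014), pushing the deadline to June 30, 2018.
The pending related arbitration from March 24, 2014 to July 10, 2014 does not toll the period, because no stated rule makes a pending arbitration a tolling event.
None of the other events listed affects the running of the period under the stated rules.
Filing on May 15, 2018 beat the June 30, 2018 deadline — the action is timely.

TIMELY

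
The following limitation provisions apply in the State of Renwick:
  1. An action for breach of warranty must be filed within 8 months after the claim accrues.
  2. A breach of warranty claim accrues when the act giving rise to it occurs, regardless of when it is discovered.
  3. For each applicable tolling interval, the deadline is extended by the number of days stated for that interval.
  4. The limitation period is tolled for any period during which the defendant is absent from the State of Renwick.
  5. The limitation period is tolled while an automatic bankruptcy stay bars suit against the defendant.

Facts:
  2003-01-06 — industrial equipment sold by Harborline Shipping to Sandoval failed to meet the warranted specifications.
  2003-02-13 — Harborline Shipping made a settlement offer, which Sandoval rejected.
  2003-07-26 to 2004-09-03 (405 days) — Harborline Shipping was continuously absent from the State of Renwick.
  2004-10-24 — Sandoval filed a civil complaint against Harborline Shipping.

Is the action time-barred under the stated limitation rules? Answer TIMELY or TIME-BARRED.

The claim accrued on 2003-01-06, when the wrongful act occurred.
8 months from 2003-01-06 is 2003-09-06.
Because the defendant's absence from the jurisdiction ran from 2003-07-26 to 2004-09-03, the deadline is extended by 405 days to 2004-10-15.
Nothing else in the chronology tolls or restarts the period.
The 2004-10-24 filing falls after the 2004-10-15 deadline; the claim is time-barred.

TIME-BARRED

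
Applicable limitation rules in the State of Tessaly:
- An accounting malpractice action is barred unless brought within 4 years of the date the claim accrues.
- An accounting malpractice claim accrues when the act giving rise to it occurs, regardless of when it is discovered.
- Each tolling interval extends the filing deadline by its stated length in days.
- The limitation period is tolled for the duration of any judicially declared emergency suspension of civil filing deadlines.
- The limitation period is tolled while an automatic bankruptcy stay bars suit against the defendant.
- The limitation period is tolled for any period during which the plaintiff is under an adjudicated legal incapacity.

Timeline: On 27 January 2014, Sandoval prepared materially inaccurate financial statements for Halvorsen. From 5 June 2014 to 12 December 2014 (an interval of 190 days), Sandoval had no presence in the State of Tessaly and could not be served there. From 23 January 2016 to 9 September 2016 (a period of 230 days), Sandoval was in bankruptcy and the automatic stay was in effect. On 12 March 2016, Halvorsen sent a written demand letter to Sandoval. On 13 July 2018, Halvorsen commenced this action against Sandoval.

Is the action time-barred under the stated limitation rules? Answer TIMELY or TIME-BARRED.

TIMELY

The claim accrued on 27 January 2014, when the wrongful act occurred.
Adding the 4 years base period to 27 January 2014 gives a deadline of 27 January 2018, before any tolling.
The automatic bankruptcy stay from 23 January 2016 to 9 September 2016 tolled the period for 230 days, extending the deadline to 14 September 2018.
No stated provision tolls the period for the defendant's absence, so the interval from 5 June 2014 to 12 December 2014 has no effect on the deadline.
Nothing else in the chronology tolls or restarts the period.
Filing on 13 July 2018 beat the 14 September 2018 deadline — the action is timely.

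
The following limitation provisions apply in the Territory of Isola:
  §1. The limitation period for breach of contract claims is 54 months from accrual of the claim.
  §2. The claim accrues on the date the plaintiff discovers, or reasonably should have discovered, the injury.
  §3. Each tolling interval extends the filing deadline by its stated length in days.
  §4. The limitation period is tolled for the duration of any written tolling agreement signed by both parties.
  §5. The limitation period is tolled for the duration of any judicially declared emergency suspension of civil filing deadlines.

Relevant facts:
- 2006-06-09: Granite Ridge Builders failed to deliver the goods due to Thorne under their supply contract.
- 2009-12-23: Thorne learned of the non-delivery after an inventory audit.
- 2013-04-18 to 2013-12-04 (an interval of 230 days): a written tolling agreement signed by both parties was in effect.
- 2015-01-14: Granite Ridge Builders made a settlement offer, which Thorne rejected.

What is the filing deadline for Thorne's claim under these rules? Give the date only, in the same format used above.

The claim did not accrue until Thorne discovered the injury on 2009-12-23; the 2006-06-09 act date does not start the clock under the stated rule.
54 months from 2009-12-23 is 2014-06-23.
The period was tolled for 230 days by the written tolling agreement (2013-04-18 to 2013-12-04), pushing the deadline to 2015-02-08.
The other events in the timeline have no effect on the limitation period under the stated rules.

2015-02-08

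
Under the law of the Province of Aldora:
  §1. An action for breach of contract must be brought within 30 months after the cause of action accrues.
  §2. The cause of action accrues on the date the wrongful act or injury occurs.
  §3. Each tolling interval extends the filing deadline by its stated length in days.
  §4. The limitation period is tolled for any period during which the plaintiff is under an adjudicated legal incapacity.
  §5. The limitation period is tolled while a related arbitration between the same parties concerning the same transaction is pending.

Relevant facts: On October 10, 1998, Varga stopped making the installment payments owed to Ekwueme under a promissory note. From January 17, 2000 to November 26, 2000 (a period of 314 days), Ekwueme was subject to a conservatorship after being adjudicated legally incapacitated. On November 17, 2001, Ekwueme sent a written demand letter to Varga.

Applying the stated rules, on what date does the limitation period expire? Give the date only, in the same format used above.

The cause of action accrued on October 10, 1998, the date of the act.
30 months from October 10, 1998 is April 10, 2001.
The plaintiff's legal incapacity from January 17, 2000 to November 26, 2000 tolled the period for 314 days, extending the deadline to February 18, 2002.
None of the other events listed affects the running of the period under the stated rules.

February 18, 2002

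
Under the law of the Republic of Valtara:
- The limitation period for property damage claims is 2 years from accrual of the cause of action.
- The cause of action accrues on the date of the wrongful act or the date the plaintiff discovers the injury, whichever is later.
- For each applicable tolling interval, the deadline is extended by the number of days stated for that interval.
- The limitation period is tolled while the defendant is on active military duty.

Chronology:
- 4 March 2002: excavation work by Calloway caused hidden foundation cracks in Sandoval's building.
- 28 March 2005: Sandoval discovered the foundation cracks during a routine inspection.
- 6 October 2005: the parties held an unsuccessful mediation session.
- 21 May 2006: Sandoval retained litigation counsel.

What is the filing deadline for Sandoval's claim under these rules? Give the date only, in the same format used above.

Because discovery on 28 March 2005 post-dates the 4 March 2002 act, accrual under the later-of rule falls on 28 March 2005.
Adding the 2 years base period to 28 March 2005 gives a deadline of 28 March 2007, before any tolling.
Nothing else in the chronology tolls or restarts the period.

28 March 2007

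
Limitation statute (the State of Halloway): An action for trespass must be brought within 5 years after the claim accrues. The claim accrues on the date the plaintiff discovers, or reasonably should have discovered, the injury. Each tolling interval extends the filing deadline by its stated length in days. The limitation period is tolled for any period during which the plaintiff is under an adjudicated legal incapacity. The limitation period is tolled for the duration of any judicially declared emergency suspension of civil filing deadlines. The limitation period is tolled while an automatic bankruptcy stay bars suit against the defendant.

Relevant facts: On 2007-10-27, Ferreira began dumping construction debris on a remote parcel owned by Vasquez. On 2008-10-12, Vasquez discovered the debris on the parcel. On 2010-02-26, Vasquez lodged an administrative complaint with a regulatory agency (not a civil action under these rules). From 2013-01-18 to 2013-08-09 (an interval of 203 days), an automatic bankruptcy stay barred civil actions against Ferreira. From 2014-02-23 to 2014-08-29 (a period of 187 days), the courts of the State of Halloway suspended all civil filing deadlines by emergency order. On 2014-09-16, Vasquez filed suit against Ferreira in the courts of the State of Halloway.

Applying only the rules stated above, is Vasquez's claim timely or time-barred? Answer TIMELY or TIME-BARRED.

TIMELY

The claim did not accrue until Vasquez discovered the injury on 2008-10-12; the 2007-10-27 act date does not start the clock under the stated rule.
The untolled deadline — 5 years after 2008-10-12 — is 2013-10-12.
The automatic bankruptcy stay from 2013-01-18 to 2013-08-09 tolled the period for 203 days, extending the deadline to 2014-05-03.
The period was tolled for 187 days by the emergency suspension of filing deadlines (2014-02-23 to 2014-08-29), pushing the deadline to 2014-11-06.
The other events in the timeline have no effect on the limitation period under the stated rules.
Vasquez filed on 2014-09-16, before the 2014-11-06 deadline, so the action is timely.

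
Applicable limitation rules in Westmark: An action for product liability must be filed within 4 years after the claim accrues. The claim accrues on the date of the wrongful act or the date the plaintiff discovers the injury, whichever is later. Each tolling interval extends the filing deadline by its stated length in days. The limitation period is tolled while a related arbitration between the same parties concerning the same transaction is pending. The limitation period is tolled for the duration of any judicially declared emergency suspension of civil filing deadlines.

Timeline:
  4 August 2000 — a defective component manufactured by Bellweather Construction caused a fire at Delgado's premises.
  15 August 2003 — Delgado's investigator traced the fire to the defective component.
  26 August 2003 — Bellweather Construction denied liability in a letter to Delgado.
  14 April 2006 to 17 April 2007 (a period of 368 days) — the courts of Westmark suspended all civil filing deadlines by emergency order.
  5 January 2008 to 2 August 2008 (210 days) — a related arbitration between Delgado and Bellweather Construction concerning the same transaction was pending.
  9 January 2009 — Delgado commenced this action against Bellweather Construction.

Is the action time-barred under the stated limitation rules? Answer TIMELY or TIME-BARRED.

TIMELY

Taking the later of the act (4 August 2000) and discovery (15 August 2003), the claim accrued on 15 August 2003.
The untolled deadline — 4 years after 15 August 2003 — is 15 August 2007.
The period was tolled for 368 days by the emergency suspension of filing deadlines (14 April 2006 to 17 April 2007), pushing the deadline to 17 August 2008.
The period was tolled for 210 days by the pending related arbitration (5 January 2008 to 2 August 2008), pushing the deadline to 15 March 2009.
Nothing else in the chronology tolls or restarts the period.
Filing on 9 January 2009 beat the 15 March 2009 deadline — the action is timely.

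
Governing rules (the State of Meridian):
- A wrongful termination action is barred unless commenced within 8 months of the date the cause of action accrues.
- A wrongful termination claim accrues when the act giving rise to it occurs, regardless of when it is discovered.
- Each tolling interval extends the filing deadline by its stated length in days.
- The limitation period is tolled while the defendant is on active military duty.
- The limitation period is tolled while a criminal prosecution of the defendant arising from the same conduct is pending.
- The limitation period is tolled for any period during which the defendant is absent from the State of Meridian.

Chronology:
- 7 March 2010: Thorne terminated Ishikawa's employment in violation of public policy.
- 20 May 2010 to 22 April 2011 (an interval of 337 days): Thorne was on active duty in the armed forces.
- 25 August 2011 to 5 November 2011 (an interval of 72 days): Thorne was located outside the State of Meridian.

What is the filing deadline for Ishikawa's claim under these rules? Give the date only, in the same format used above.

21 December 2011

The limitation period began to run on 7 March 2010.
The untolled deadline — 8 months after 7 March 2010 — is 7 November 2010.
Because the defendant's active military service ran from 20 May 2010 to 22 April 2011, the deadline is extended by 337 days to 10 October 2011.
Because the defendant's absence from the jurisdiction ran from 25 August 2011 to 5 November 2011, the deadline is extended by 72 days to 21 December 2011.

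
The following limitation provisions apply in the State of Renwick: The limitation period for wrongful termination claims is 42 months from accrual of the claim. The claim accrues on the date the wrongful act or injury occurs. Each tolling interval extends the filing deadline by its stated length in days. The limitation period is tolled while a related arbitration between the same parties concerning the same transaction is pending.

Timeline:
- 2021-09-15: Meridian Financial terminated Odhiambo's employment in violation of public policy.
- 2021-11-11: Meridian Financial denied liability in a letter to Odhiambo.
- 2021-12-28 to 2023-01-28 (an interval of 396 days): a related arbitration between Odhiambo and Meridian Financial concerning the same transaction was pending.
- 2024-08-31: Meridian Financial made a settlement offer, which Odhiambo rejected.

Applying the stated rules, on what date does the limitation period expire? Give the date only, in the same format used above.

The claim accrued on 2021-09-15, when the wrongful act occurred.
The untolled deadline — 42 months after 2021-09-15 — is 2025-03-15.
Because the pending related arbitration ran from 2021-12-28 to 2023-01-28, the deadline is extended by 396 days to 2026-04-15.
The other events in the timeline have no effect on the limitation period under the stated rules.

2026-04-15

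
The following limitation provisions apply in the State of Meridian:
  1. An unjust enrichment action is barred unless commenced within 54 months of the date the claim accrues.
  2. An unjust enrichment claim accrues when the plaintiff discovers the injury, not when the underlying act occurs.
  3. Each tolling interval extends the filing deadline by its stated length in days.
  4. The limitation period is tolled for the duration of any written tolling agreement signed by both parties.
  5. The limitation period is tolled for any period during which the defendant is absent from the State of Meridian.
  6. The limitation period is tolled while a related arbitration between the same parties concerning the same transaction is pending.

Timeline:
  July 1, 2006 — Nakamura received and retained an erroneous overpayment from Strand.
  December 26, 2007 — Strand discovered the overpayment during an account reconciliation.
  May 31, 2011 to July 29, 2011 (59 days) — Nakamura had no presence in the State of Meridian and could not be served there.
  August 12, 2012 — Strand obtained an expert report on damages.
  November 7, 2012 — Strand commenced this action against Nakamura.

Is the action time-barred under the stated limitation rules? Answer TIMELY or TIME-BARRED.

TIME-BARRED

Accrual is tied to discovery, so the period began on December 26, 2007 rather than on July 1, 2006 when the act occurred.
Adding the 54 months base period to December 26, 2007 gives a deadline of June 26, 2012, before any tolling.
The period was tolled for 59 days by the defendant's absence from the jurisdiction (May 31, 2011 to July 29, 2011), pushing the deadline to August 24, 2012.
The other events in the timeline have no effect on the limitation period under the stated rules.
The November 7, 2012 filing falls after the August 24, 2012 deadline; the claim is time-barred.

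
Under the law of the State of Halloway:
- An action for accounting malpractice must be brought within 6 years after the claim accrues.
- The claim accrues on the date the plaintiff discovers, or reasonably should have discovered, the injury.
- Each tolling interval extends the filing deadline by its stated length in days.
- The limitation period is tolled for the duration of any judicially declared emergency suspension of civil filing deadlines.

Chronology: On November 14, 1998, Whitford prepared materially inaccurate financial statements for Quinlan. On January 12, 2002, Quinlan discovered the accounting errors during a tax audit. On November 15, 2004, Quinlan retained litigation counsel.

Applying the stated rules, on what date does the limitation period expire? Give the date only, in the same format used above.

January 12, 2008

The claim did not accrue until Quinlan discovered the injury on January 12, 2002; the November 14, 1998 act date does not start the clock under the stated rule.
Adding the 6 years base period to January 12, 2002 gives a deadline of January 12, 2008, before any tolling.
The other events in the timeline have no effect on the limitation period under the stated rules.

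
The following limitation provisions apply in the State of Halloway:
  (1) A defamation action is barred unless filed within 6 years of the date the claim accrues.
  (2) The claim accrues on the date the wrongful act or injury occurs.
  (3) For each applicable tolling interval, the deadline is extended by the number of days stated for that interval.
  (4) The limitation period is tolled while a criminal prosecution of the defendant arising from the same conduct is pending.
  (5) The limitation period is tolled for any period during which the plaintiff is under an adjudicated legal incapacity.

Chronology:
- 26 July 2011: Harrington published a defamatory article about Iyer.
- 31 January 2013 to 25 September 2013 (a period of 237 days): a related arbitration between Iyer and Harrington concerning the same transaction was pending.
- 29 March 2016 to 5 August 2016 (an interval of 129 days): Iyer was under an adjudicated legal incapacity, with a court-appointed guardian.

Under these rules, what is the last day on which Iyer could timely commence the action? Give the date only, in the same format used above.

2 December 2017

The claim accrued on 26 July 2011, when the wrongful act occurred.
6 years from 26 July 2011 is 26 July 2017.
The period was tolled for 129 days by the plaintiff's legal incapacity (29 March 2016 to 5 August 2016), pushing the deadline to 2 December 2017.
Although a pending arbitration ran from 31 January 2013 to 25 September 2013, the stated rules do not make that a tolling event, so it is disregarded.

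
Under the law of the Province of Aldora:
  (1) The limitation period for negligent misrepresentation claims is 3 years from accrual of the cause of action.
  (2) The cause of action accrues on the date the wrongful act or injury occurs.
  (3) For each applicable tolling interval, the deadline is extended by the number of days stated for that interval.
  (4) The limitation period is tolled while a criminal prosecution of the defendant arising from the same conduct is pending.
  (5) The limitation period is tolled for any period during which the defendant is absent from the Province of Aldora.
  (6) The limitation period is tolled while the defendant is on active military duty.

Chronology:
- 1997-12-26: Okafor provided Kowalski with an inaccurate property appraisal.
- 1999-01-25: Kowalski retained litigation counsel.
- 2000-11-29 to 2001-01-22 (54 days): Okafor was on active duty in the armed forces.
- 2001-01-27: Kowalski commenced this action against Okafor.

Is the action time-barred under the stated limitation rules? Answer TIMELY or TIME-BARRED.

TIMELY

The limitation period began to run on 1997-12-26.
The untolled deadline — 3 years after 1997-12-26 — is 2000-12-26.
The defendant's active military service from 2000-11-29 to 2001-01-22 tolled the period for 54 days, extending the deadline to 2001-02-18.
Nothing else in the chronology tolls or restarts the period.
Kowalski filed on 2001-01-27, before the 2001-02-18 deadline, so the action is timely.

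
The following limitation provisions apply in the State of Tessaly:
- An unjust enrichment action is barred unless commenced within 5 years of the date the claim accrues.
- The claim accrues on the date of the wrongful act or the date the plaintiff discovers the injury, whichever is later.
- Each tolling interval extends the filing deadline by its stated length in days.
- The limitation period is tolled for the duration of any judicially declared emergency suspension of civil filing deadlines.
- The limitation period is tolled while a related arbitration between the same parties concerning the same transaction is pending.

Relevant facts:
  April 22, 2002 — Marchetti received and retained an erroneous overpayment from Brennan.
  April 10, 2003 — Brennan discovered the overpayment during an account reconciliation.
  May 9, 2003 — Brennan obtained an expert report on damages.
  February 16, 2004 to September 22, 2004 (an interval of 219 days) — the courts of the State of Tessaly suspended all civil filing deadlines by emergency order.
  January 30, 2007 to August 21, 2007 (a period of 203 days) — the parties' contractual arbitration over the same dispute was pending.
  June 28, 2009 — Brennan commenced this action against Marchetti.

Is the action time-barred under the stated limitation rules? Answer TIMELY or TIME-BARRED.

The claim accrued on April 10, 2003 — the later of the April 22, 2002 act and the April 10, 2003 discovery.
The untolled deadline — 5 years after April 10, 2003 — is April 10, 2008.
Because the emergency suspension of filing deadlines ran from February 16, 2004 to September 22, 2004, the deadline is extended by 219 days to November 15, 2008.
The period was tolled for 203 days by the pending related arbitration (January 30, 2007 to August 21, 2007), pushing the deadline to June 6, 2009.
The other events in the timeline have no effect on the limitation period under the stated rules.
Filing on June 28, 2009 missed the June 6, 2009 deadline — the action is time-barred.

TIME-BARRED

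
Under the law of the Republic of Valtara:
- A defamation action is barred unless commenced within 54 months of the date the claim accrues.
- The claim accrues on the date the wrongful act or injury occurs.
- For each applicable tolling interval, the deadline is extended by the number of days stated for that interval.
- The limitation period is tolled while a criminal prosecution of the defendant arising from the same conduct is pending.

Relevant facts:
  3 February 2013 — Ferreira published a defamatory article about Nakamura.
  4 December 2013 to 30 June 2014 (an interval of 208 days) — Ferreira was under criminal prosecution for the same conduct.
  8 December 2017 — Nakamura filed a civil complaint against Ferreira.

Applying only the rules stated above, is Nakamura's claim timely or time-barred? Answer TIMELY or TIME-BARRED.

The limitation period began to run on 3 February 2013.
54 months from 3 February 2013 is 3 August 2017.
Because the pending criminal prosecution ran from 4 December 2013 to 30 June 2014, the deadline is extended by 208 days to 27 February 2018.
Nakamura filed on 8 December 2017, before the 27 February 2018 deadline, so the action is timely.

TIMELY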